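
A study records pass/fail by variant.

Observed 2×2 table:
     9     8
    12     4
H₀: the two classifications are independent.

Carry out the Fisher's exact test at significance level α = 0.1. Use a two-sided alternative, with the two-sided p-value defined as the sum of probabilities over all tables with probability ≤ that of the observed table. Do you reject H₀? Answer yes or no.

Margins: r₁=17, r₂=16, c₁=21, c₂=12, n=33
p_obs = C(17,9)·C(16,12)/C(33,21); sum pmf over tables with pmf ≤ p_obs
p-value (two-sided) = 0.28175
At α=0.1: p ≥ α → fail to reject H₀

reject H₀: no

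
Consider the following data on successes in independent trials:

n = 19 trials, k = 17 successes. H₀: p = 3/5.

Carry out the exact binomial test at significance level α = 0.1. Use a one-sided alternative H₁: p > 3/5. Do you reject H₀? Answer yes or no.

Exact binomial: n=19, k=17, p₀=3/5=0.6000
P(X≥17) from Σ C(n,i)·p₀^i·(1−p₀)^(n−i)
p-value (one-sided, H₁ greater) = 0.00546
At α=0.1: p < α → reject H₀

reject H₀: yes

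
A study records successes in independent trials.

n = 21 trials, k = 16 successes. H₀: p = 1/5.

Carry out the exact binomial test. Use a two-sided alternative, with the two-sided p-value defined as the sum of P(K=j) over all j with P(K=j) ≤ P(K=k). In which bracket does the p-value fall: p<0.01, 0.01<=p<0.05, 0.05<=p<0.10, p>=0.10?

Exact binomial: n=21, k=16, p₀=1/5=0.2000
P(X=j) = C(n,j)·p₀^j·(1−p₀)^(n−j); p = Σ P(X=j) over j with P(X=j) ≤ P(X=16)
p-value (two-sided) = 0.00000
→ bracket: p<0.01

p-value bracket: p<0.01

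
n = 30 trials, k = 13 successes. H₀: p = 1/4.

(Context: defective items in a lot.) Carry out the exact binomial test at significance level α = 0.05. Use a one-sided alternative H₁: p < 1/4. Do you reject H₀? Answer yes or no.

reject H₀: no

Exact binomial: n=30, k=13, p₀=1/4=0.2500
P(X≤13) from Σ C(n,i)·p₀^i·(1−p₀)^(n−i)
p-value (one-sided, H₁ less) = 0.99182
At α=0.05: p ≥ α → fail to reject H₀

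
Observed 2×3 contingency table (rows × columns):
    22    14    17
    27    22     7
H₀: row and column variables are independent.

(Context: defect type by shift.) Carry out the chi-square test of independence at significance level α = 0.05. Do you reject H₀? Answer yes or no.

Row totals [53, 56], col totals [49, 36, 24], n=109
χ² = (22−23.83)²/23.83 + (14−17.50)²/17.50 + (17−11.67)²/11.67 + (27−25.17)²/25.17 + (22−18.50)²/18.50 + (7−12.33)²/12.33 = 6.3769
df = 2
p-value (upper-tail) = 0.04124
At α=0.05: p < α → reject H₀

reject H₀: yes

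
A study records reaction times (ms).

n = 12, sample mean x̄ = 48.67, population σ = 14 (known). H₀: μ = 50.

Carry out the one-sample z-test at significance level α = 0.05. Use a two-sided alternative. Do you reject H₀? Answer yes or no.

reject H₀: no

SE = σ/√n = 14/√12 = 4.0415
z = (x̄−μ₀)/SE = (48.67−50)/4.0415 = -0.3291
p-value (two-sided) = 0.74209
At α=0.05: p ≥ α → fail to reject H₀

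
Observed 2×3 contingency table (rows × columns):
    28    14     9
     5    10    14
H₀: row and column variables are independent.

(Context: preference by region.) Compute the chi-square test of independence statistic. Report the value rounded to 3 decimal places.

Row totals [51, 29], col totals [33, 24, 23], n=80
χ² = (28−21.04)²/21.04 + (14−15.30)²/15.30 + (9−14.66)²/14.66 + (5−11.96)²/11.96 + (10−8.70)²/8.70 + (14−8.34)²/8.34 = 12.6939
df = 2

test statistic = 12.694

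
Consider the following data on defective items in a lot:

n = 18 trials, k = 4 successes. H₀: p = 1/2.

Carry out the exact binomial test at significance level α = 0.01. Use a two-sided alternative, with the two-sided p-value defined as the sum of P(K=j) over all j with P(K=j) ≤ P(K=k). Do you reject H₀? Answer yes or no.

Exact binomial: n=18, k=4, p₀=1/2=0.5000
P(X=j) = C(n,j)·p₀^j·(1−p₀)^(n−j); p = Σ P(X=j) over j with P(X=j) ≤ P(X=4)
p-value (two-sided) = 0.03088
At α=0.01: p ≥ α → fail to reject H₀

reject H₀: no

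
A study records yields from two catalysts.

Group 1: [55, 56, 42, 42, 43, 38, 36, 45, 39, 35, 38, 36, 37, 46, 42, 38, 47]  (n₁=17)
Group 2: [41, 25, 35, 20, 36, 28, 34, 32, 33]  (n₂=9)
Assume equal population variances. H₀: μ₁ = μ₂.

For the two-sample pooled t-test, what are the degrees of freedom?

degrees of freedom = 24

df = n₁ + n₂ − 2 = 17 + 9 − 2 = 24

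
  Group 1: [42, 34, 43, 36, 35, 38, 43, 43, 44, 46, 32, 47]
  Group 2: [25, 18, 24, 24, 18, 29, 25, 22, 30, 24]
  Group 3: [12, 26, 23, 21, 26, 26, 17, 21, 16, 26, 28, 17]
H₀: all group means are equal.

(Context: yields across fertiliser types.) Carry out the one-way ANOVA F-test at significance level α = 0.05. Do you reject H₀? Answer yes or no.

reject H₀: yes

Group means [40.25, 23.90, 21.58], grand mean 28.853
SSB = Σnᵢ(x̄ᵢ−x̄)² = 2438.198; SSW = ΣΣ(x−x̄ᵢ)² = 702.067
MSB = 2438.198/2 = 1219.0990; MSW = 702.067/31 = 22.6473
F = MSB/MSW = 53.8297
df = (2, 31)
p-value (upper-tail) = 0.00000
At α=0.05: p < α → reject H₀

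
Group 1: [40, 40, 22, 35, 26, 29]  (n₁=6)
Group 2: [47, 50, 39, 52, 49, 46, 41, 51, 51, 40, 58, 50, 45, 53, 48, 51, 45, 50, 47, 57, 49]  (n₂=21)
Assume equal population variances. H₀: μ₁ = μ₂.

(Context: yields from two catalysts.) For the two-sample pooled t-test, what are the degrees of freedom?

df = n₁ + n₂ − 2 = 6 + 21 − 2 = 25

degrees of freedom = 25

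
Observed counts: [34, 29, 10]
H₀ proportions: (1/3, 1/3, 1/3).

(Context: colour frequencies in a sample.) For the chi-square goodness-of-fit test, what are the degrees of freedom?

df = k − 1 = 3 − 1 = 2

degrees of freedom = 2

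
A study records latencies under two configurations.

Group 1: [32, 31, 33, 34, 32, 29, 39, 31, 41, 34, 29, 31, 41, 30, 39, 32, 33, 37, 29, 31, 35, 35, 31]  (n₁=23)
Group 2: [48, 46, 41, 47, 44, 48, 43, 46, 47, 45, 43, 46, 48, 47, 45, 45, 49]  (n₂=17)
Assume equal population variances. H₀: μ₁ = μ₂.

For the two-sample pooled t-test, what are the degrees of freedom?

degrees of freedom = 38

df = n₁ + n₂ − 2 = 23 + 17 − 2 = 38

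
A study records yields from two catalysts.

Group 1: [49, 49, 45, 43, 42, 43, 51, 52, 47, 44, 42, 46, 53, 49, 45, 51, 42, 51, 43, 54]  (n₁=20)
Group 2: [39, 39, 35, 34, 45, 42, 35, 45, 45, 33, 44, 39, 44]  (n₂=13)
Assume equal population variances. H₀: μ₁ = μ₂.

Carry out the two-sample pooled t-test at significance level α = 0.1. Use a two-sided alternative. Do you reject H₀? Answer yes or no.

reject H₀: yes

x̄₁=47.050, s₁=4.045, n₁=20
x̄₂=39.923, s₂=4.555, n₂=13
s_p² = [19·4.045² + 12·4.555²]/31 = 18.0604
SE = √(s_p²·(1/20+1/13)) = 1.5140
t = (47.050−39.923)/1.5140 = 4.7073
df = 31
p-value (two-sided) = 0.00005
At α=0.1: p < α → reject H₀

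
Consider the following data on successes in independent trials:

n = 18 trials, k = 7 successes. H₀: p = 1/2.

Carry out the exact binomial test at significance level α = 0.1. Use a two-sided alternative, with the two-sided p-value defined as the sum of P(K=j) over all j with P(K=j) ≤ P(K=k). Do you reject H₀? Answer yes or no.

Exact binomial: n=18, k=7, p₀=1/2=0.5000
P(X=j) = C(n,j)·p₀^j·(1−p₀)^(n−j); p = Σ P(X=j) over j with P(X=j) ≤ P(X=7)
p-value (two-sided) = 0.48068
At α=0.1: p ≥ α → fail to reject H₀

reject H₀: no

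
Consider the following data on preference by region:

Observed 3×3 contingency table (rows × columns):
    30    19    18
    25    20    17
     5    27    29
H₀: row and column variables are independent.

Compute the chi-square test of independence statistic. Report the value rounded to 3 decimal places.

test statistic = 23.369

Row totals [67, 62, 61], col totals [60, 66, 64], n=190
χ² = (30−21.16)²/21.16 + (19−23.27)²/23.27 + (18−22.57)²/22.57 + (25−19.58)²/19.58 + (20−21.54)²/21.54 + (17−20.88)²/20.88 + (5−19.26)²/19.26 + (27−21.19)²/21.19 + (29−20.55)²/20.55 = 23.3693
df = 4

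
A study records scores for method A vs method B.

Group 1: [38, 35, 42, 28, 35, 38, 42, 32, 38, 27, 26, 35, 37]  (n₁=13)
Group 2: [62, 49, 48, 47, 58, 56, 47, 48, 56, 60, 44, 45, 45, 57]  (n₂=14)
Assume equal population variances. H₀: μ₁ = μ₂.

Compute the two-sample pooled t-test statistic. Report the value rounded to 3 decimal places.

x̄₁=34.846, s₁=5.257, n₁=13
x̄₂=51.571, s₂=6.248, n₂=14
s_p² = [12·5.257² + 13·6.248²]/25 = 33.5648
SE = √(s_p²·(1/13+1/14)) = 2.2315
t = (34.846−51.571)/2.2315 = -7.4952
df = 25

test statistic = -7.495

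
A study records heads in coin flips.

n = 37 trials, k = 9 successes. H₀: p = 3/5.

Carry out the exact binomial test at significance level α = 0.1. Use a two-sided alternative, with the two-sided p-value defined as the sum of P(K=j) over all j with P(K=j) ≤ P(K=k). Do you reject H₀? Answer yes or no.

Exact binomial: n=37, k=9, p₀=3/5=0.6000
P(X=j) = C(n,j)·p₀^j·(1−p₀)^(n−j); p = Σ P(X=j) over j with P(X=j) ≤ P(X=9)
p-value (two-sided) = 0.00001
At α=0.1: p < α → reject H₀

reject H₀: yes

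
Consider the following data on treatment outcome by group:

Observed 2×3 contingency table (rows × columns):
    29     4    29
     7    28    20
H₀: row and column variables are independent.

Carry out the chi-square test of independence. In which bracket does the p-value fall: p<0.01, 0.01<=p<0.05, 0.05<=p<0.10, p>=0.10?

p-value bracket: p<0.01

Row totals [62, 55], col totals [36, 32, 49], n=117
χ² = (29−19.08)²/19.08 + (4−16.96)²/16.96 + (29−25.97)²/25.97 + (7−16.92)²/16.92 + (28−15.04)²/15.04 + (20−23.03)²/23.03 = 32.7961
df = 2
p-value (upper-tail) = 0.00000
→ bracket: p<0.01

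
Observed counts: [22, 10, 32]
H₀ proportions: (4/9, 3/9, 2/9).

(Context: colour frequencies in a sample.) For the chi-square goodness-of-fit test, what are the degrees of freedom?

df = k − 1 = 3 − 1 = 2

degrees of freedom = 2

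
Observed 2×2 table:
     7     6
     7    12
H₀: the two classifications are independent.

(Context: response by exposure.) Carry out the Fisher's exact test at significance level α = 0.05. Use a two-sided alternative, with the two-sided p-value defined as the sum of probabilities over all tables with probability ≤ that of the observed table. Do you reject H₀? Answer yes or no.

Margins: r₁=13, r₂=19, c₁=14, c₂=18, n=32
p_obs = C(13,7)·C(19,7)/C(32,14); sum pmf over tables with pmf ≤ p_obs
p-value (two-sided) = 0.47270
At α=0.05: p ≥ α → fail to reject H₀

reject H₀: no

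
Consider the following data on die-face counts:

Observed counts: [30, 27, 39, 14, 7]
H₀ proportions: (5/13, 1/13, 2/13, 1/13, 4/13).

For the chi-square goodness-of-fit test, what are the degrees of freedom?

degrees of freedom = 4

df = k − 1 = 5 − 1 = 4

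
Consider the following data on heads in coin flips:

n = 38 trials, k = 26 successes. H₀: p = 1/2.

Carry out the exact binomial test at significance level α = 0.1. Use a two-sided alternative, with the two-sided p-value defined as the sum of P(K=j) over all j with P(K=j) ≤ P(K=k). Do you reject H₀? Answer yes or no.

reject H₀: yes

Exact binomial: n=38, k=26, p₀=1/2=0.5000
P(X=j) = C(n,j)·p₀^j·(1−p₀)^(n−j); p = Σ P(X=j) over j with P(X=j) ≤ P(X=26)
p-value (two-sided) = 0.03355
At α=0.1: p < α → reject H₀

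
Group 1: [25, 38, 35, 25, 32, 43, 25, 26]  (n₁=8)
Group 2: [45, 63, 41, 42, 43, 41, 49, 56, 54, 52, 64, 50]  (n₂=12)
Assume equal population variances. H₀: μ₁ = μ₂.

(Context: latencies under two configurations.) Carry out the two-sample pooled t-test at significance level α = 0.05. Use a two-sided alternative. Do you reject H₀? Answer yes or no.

x̄₁=31.125, s₁=6.999, n₁=8
x̄₂=50.000, s₂=8.102, n₂=12
s_p² = [7·6.999² + 11·8.102²]/18 = 59.1597
SE = √(s_p²·(1/8+1/12)) = 3.5107
t = (31.125−50.000)/3.5107 = -5.3764
df = 18
p-value (two-sided) = 0.00004
At α=0.05: p < α → reject H₀

reject H₀: yes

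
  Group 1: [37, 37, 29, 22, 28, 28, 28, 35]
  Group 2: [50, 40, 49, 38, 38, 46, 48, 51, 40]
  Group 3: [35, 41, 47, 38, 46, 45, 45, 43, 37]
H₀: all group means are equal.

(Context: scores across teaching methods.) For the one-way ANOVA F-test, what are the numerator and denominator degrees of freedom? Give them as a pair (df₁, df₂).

degrees of freedom = [2, 23]

k = 3 groups, N = 26 total
df = (k−1, N−k) = (3−1, 26−3) = (2, 23)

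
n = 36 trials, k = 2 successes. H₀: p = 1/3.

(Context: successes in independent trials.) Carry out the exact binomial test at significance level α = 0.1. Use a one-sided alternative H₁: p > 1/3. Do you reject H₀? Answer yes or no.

reject H₀: no

Exact binomial: n=36, k=2, p₀=1/3=0.3333
P(X≥2) from Σ C(n,i)·p₀^i·(1−p₀)^(n−i)
p-value (one-sided, H₁ greater) = 0.99999
At α=0.1: p ≥ α → fail to reject H₀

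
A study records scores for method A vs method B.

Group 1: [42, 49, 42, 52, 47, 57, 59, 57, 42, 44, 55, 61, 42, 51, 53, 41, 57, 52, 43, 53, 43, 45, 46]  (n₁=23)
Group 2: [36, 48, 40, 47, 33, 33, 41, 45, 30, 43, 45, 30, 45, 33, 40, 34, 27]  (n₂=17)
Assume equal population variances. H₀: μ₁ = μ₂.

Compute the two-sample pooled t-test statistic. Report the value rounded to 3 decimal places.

x̄₁=49.261, s₁=6.433, n₁=23
x̄₂=38.235, s₂=6.676, n₂=17
s_p² = [22·6.433² + 16·6.676²]/38 = 42.7235
SE = √(s_p²·(1/23+1/17)) = 2.0906
t = (49.261−38.235)/2.0906 = 5.2738
df = 38

test statistic = 5.274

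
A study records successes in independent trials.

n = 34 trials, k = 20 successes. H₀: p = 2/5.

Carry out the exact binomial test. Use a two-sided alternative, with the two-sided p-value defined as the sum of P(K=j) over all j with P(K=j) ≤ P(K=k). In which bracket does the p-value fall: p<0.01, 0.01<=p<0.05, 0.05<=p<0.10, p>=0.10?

Exact binomial: n=34, k=20, p₀=2/5=0.4000
P(X=j) = C(n,j)·p₀^j·(1−p₀)^(n−j); p = Σ P(X=j) over j with P(X=j) ≤ P(X=20)
p-value (two-sided) = 0.03423
→ bracket: 0.01<=p<0.05

p-value bracket: 0.01<=p<0.05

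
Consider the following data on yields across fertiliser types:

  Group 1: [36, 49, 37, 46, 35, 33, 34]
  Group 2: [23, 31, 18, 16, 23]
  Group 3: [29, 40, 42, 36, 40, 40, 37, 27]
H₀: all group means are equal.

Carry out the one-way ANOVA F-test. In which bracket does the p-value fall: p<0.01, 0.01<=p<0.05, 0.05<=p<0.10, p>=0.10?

Group means [38.57, 22.20, 36.38], grand mean 33.600
SSB = Σnᵢ(x̄ᵢ−x̄)² = 884.411; SSW = ΣΣ(x−x̄ᵢ)² = 586.389
MSB = 884.411/2 = 442.2054; MSW = 586.389/17 = 34.4935
F = MSB/MSW = 12.8200
df = (2, 17)
p-value (upper-tail) = 0.00040
→ bracket: p<0.01

p-value bracket: p<0.01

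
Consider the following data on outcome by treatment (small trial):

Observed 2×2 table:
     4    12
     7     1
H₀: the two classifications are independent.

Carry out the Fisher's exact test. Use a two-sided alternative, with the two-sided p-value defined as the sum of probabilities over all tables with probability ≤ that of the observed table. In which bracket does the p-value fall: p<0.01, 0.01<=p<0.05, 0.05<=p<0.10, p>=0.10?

Margins: r₁=16, r₂=8, c₁=11, c₂=13, n=24
p_obs = C(16,4)·C(8,7)/C(24,11); sum pmf over tables with pmf ≤ p_obs
p-value (two-sided) = 0.00781
→ bracket: p<0.01

p-value bracket: p<0.01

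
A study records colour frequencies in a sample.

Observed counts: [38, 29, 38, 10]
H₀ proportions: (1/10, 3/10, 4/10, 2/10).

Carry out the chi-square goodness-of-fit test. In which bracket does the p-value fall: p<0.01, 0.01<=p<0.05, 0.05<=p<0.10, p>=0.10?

n = 115; E_i = n·p_i = [11.50, 34.50, 46.00, 23.00]
χ² = (38−11.50)²/11.50 + (29−34.50)²/34.50 + (38−46.00)²/46.00 + (10−23.00)²/23.00 = 70.6812
df = 3
p-value (upper-tail) = 0.00000
→ bracket: p<0.01

p-value bracket: p<0.01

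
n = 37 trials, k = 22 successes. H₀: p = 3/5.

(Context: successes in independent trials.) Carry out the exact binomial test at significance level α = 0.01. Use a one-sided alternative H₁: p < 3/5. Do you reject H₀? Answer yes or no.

reject H₀: no

Exact binomial: n=37, k=22, p₀=3/5=0.6000
P(X≤22) from Σ C(n,i)·p₀^i·(1−p₀)^(n−i)
p-value (one-sided, H₁ less) = 0.53554
At α=0.01: p ≥ α → fail to reject H₀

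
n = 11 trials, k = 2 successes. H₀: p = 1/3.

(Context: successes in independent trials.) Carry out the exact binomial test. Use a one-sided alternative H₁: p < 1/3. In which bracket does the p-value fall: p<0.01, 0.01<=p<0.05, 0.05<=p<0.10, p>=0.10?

p-value bracket: p>=0.10

Exact binomial: n=11, k=2, p₀=1/3=0.3333
P(X≤2) from Σ C(n,i)·p₀^i·(1−p₀)^(n−i)
p-value (one-sided, H₁ less) = 0.23411
→ bracket: p>=0.10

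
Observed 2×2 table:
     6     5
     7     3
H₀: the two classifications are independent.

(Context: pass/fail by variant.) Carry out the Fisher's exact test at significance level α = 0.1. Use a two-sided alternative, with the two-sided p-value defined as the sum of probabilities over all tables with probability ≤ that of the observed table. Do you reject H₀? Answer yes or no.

reject H₀: no

Margins: r₁=11, r₂=10, c₁=13, c₂=8, n=21
p_obs = C(11,6)·C(10,7)/C(21,13); sum pmf over tables with pmf ≤ p_obs
p-value (two-sided) = 0.65944
At α=0.1: p ≥ α → fail to reject H₀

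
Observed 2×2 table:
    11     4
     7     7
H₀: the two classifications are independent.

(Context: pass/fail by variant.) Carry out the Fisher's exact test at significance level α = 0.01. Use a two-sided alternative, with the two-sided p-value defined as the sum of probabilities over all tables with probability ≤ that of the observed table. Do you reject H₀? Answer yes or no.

Margins: r₁=15, r₂=14, c₁=18, c₂=11, n=29
p_obs = C(15,11)·C(14,7)/C(29,18); sum pmf over tables with pmf ≤ p_obs
p-value (two-sided) = 0.26354
At α=0.01: p ≥ α → fail to reject H₀

reject H₀: no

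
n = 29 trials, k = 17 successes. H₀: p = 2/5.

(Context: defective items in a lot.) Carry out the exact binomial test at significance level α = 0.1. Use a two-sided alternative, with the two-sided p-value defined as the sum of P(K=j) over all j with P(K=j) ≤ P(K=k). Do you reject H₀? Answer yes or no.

Exact binomial: n=29, k=17, p₀=2/5=0.4000
P(X=j) = C(n,j)·p₀^j·(1−p₀)^(n−j); p = Σ P(X=j) over j with P(X=j) ≤ P(X=17)
p-value (two-sided) = 0.05621
At α=0.1: p < α → reject H₀

reject H₀: yes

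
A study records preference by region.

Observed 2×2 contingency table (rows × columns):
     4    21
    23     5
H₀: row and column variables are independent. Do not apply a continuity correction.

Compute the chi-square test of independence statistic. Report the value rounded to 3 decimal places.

test statistic = 23.121

Row totals [25, 28], col totals [27, 26], n=53
χ² = (4−12.74)²/12.74 + (21−12.26)²/12.26 + (23−14.26)²/14.26 + (5−13.74)²/13.74 = 23.1208
df = 1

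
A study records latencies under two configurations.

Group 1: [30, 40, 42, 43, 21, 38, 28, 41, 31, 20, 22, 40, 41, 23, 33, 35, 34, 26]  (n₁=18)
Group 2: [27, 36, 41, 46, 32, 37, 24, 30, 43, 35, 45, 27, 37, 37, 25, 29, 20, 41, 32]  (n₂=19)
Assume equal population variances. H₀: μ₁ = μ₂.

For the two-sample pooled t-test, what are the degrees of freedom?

degrees of freedom = 35

df = n₁ + n₂ − 2 = 18 + 19 − 2 = 35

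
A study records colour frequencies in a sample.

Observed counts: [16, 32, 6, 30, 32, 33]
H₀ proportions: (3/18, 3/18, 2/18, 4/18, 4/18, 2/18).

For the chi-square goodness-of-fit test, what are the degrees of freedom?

df = k − 1 = 6 − 1 = 5

degrees of freedom = 5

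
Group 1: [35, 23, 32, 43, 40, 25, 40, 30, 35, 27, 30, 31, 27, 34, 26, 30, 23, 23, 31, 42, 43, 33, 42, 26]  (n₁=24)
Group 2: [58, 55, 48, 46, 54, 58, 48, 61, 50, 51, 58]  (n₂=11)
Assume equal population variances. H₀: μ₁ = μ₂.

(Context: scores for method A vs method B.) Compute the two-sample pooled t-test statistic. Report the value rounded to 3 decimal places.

test statistic = -9.384

x̄₁=32.125, s₁=6.661, n₁=24
x̄₂=53.364, s₂=5.045, n₂=11
s_p² = [23·6.661² + 10·5.045²]/33 = 38.6415
SE = √(s_p²·(1/24+1/11)) = 2.2634
t = (32.125−53.364)/2.2634 = -9.3836
df = 33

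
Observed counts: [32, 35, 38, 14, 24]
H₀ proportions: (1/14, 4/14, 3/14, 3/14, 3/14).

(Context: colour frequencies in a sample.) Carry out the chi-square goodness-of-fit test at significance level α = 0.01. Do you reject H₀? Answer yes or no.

n = 143; E_i = n·p_i = [10.21, 40.86, 30.64, 30.64, 30.64]
χ² = (32−10.21)²/10.21 + (35−40.86)²/40.86 + (38−30.64)²/30.64 + (14−30.64)²/30.64 + (24−30.64)²/30.64 = 59.5513
df = 4
p-value (upper-tail) = 0.00000
At α=0.01: p < α → reject H₀

reject H₀: yes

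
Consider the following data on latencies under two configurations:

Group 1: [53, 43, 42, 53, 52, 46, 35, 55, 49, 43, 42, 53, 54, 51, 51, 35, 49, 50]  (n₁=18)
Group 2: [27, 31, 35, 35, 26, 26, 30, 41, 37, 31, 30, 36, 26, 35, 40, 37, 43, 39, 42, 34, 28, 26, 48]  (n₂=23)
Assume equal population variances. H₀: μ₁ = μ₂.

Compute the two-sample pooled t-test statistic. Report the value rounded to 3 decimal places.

test statistic = 6.861

x̄₁=47.556, s₁=6.233, n₁=18
x̄₂=34.043, s₂=6.278, n₂=23
s_p² = [17·6.233² + 22·6.278²]/39 = 39.1641
SE = √(s_p²·(1/18+1/23)) = 1.9694
t = (47.556−34.043)/1.9694 = 6.8610
df = 39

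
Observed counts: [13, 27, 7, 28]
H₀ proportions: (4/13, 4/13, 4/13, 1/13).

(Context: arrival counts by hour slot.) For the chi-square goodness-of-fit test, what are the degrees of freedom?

degrees of freedom = 3

df = k − 1 = 4 − 1 = 3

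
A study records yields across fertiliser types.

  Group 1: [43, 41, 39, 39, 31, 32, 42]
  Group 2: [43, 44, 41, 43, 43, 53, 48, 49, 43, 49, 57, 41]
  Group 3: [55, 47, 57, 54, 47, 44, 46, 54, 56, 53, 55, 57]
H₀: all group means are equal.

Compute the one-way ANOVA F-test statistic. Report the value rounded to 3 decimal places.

test statistic = 18.280

Group means [38.14, 46.17, 52.08], grand mean 46.645
SSB = Σnᵢ(x̄ᵢ−x̄)² = 863.656; SSW = ΣΣ(x−x̄ᵢ)² = 661.440
MSB = 863.656/2 = 431.8281; MSW = 661.440/28 = 23.6229
F = MSB/MSW = 18.2801
df = (2, 28)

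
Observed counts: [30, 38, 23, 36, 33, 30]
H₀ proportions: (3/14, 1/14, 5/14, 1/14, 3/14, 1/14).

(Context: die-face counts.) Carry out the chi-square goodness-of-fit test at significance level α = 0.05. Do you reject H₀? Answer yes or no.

n = 190; E_i = n·p_i = [40.71, 13.57, 67.86, 13.57, 40.71, 13.57]
χ² = (30−40.71)²/40.71 + (38−13.57)²/13.57 + (23−67.86)²/67.86 + (36−13.57)²/13.57 + (33−40.71)²/40.71 + (30−13.57)²/13.57 = 134.8589
df = 5
p-value (upper-tail) = 0.00000
At α=0.05: p < α → reject H₀

reject H₀: yes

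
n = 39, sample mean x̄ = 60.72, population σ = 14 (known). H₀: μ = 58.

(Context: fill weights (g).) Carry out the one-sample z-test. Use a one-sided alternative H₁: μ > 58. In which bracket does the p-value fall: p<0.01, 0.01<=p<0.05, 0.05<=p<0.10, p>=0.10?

p-value bracket: p>=0.10

SE = σ/√n = 14/√39 = 2.2418
z = (x̄−μ₀)/SE = (60.72−58)/2.2418 = 1.2133
p-value (one-sided, H₁ greater) = 0.11250
→ bracket: p>=0.10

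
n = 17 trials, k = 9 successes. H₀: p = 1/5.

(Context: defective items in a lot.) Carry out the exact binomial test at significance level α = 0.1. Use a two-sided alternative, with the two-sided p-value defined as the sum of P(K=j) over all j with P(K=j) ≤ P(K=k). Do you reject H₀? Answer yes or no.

reject H₀: yes

Exact binomial: n=17, k=9, p₀=1/5=0.2000
P(X=j) = C(n,j)·p₀^j·(1−p₀)^(n−j); p = Σ P(X=j) over j with P(X=j) ≤ P(X=9)
p-value (two-sided) = 0.00258
At α=0.1: p < α → reject H₀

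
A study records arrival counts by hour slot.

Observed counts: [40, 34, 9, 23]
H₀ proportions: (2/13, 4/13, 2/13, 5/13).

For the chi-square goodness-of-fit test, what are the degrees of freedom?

degrees of freedom = 3

df = k − 1 = 4 − 1 = 3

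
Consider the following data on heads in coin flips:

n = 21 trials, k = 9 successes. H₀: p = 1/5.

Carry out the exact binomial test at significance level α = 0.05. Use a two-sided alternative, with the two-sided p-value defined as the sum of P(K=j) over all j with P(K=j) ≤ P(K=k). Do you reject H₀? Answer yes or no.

reject H₀: yes

Exact binomial: n=21, k=9, p₀=1/5=0.2000
P(X=j) = C(n,j)·p₀^j·(1−p₀)^(n−j); p = Σ P(X=j) over j with P(X=j) ≤ P(X=9)
p-value (two-sided) = 0.02364
At α=0.05: p < α → reject H₀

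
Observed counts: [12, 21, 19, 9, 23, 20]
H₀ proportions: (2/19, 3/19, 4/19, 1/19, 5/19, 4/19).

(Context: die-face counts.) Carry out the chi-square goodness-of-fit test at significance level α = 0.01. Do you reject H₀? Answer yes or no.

n = 104; E_i = n·p_i = [10.95, 16.42, 21.89, 5.47, 27.37, 21.89]
χ² = (12−10.95)²/10.95 + (21−16.42)²/16.42 + (19−21.89)²/21.89 + (9−5.47)²/5.47 + (23−27.37)²/27.37 + (20−21.89)²/21.89 = 4.8938
df = 5
p-value (upper-tail) = 0.42898
At α=0.01: p ≥ α → fail to reject H₀

reject H₀: no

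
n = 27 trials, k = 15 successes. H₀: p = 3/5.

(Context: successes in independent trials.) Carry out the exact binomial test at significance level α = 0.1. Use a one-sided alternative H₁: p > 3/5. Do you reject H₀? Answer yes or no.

reject H₀: no

Exact binomial: n=27, k=15, p₀=3/5=0.6000
P(X≥15) from Σ C(n,i)·p₀^i·(1−p₀)^(n−i)
p-value (one-sided, H₁ greater) = 0.74986
At α=0.1: p ≥ α → fail to reject H₀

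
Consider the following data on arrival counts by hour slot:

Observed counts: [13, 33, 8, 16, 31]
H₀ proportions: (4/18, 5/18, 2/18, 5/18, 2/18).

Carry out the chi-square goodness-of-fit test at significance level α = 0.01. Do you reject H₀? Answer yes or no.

reject H₀: yes

n = 101; E_i = n·p_i = [22.44, 28.06, 11.22, 28.06, 11.22]
χ² = (13−22.44)²/22.44 + (33−28.06)²/28.06 + (8−11.22)²/11.22 + (16−28.06)²/28.06 + (31−11.22)²/11.22 = 45.8069
df = 4
p-value (upper-tail) = 0.00000
At α=0.01: p < α → reject H₀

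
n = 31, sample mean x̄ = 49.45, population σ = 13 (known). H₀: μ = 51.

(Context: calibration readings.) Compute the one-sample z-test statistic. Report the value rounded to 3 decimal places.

test statistic = -0.664

SE = σ/√n = 13/√31 = 2.3349
z = (x̄−μ₀)/SE = (49.45−51)/2.3349 = -0.6638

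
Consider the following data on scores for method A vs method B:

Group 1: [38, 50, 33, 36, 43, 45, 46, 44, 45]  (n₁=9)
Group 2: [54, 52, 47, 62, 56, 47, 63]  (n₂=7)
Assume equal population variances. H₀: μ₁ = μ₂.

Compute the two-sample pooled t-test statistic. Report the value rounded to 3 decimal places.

x̄₁=42.222, s₁=5.426, n₁=9
x̄₂=54.429, s₂=6.451, n₂=7
s_p² = [8·5.426² + 6·6.451²]/14 = 34.6621
SE = √(s_p²·(1/9+1/7)) = 2.9670
t = (42.222−54.429)/2.9670 = -4.1140
df = 14

test statistic = -4.114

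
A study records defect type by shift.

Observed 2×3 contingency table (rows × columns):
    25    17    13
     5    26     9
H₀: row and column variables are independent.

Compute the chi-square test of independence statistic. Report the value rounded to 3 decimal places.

Row totals [55, 40], col totals [30, 43, 22], n=95
χ² = (25−17.37)²/17.37 + (17−24.89)²/24.89 + (13−12.74)²/12.74 + (5−12.63)²/12.63 + (26−18.11)²/18.11 + (9−9.26)²/9.26 = 13.9230
df = 2

test statistic = 13.923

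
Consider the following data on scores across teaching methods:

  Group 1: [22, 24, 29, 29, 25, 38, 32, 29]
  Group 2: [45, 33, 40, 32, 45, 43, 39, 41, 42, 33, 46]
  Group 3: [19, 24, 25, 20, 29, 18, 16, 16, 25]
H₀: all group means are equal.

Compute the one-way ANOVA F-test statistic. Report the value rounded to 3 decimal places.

Group means [28.50, 39.91, 21.33], grand mean 30.679
SSB = Σnᵢ(x̄ᵢ−x̄)² = 1761.198; SSW = ΣΣ(x−x̄ᵢ)² = 608.909
MSB = 1761.198/2 = 880.5990; MSW = 608.909/25 = 24.3564
F = MSB/MSW = 36.1548
df = (2, 25)

test statistic = 36.155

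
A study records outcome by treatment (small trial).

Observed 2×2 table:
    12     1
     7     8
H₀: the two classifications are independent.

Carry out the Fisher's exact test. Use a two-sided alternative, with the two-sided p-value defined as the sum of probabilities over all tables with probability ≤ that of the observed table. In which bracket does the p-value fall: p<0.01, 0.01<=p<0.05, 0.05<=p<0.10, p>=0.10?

p-value bracket: 0.01<=p<0.05

Margins: r₁=13, r₂=15, c₁=19, c₂=9, n=28
p_obs = C(13,12)·C(15,7)/C(28,19); sum pmf over tables with pmf ≤ p_obs
p-value (two-sided) = 0.01573
→ bracket: 0.01<=p<0.05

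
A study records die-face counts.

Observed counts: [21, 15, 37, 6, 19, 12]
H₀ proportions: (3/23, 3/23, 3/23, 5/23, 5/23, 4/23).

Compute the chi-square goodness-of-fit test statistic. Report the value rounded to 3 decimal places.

n = 110; E_i = n·p_i = [14.35, 14.35, 14.35, 23.91, 23.91, 19.13]
χ² = (21−14.35)²/14.35 + (15−14.35)²/14.35 + (37−14.35)²/14.35 + (6−23.91)²/23.91 + (19−23.91)²/23.91 + (12−19.13)²/19.13 = 55.9624
df = 5

test statistic = 55.962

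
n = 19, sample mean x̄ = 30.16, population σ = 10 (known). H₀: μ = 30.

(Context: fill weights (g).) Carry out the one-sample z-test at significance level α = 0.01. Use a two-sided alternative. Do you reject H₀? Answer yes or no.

SE = σ/√n = 10/√19 = 2.2942
z = (x̄−μ₀)/SE = (30.16−30)/2.2942 = 0.0697
p-value (two-sided) = 0.94440
At α=0.01: p ≥ α → fail to reject H₀

reject H₀: no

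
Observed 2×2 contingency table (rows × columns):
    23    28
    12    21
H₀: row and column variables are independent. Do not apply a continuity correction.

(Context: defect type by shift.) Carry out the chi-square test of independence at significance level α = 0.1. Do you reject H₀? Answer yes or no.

Row totals [51, 33], col totals [35, 49], n=84
χ² = (23−21.25)²/21.25 + (28−29.75)²/29.75 + (12−13.75)²/13.75 + (21−19.25)²/19.25 = 0.6289
df = 1
p-value (upper-tail) = 0.42777
At α=0.1: p ≥ α → fail to reject H₀

reject H₀: no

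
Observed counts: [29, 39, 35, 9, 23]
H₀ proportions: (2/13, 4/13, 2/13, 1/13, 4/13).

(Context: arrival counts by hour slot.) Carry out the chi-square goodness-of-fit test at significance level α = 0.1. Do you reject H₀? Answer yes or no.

n = 135; E_i = n·p_i = [20.77, 41.54, 20.77, 10.38, 41.54]
χ² = (29−20.77)²/20.77 + (39−41.54)²/41.54 + (35−20.77)²/20.77 + (9−10.38)²/10.38 + (23−41.54)²/41.54 = 21.6259
df = 4
p-value (upper-tail) = 0.00024
At α=0.1: p < α → reject H₀

reject H₀: yes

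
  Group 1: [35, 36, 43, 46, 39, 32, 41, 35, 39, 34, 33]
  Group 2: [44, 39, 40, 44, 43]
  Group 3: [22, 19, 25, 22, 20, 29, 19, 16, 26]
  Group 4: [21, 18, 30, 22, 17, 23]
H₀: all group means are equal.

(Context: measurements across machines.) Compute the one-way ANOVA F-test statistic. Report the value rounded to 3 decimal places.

Group means [37.55, 42.00, 22.00, 21.83], grand mean 30.710
SSB = Σnᵢ(x̄ᵢ−x̄)² = 2306.826; SSW = ΣΣ(x−x̄ᵢ)² = 457.561
MSB = 2306.826/3 = 768.9422; MSW = 457.561/27 = 16.9467
F = MSB/MSW = 45.3742
df = (3, 27)

test statistic = 45.374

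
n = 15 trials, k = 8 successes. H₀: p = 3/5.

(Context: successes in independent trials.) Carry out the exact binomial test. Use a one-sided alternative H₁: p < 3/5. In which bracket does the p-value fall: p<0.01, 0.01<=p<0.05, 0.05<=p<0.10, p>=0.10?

p-value bracket: p>=0.10

Exact binomial: n=15, k=8, p₀=3/5=0.6000
P(X≤8) from Σ C(n,i)·p₀^i·(1−p₀)^(n−i)
p-value (one-sided, H₁ less) = 0.39019
→ bracket: p>=0.10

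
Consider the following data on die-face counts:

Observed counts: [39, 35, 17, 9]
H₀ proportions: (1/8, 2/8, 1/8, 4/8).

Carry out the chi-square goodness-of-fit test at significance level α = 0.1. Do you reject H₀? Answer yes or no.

n = 100; E_i = n·p_i = [12.50, 25.00, 12.50, 50.00]
χ² = (39−12.50)²/12.50 + (35−25.00)²/25.00 + (17−12.50)²/12.50 + (9−50.00)²/50.00 = 95.4200
df = 3
p-value (upper-tail) = 0.00000
At α=0.1: p < α → reject H₀

reject H₀: yes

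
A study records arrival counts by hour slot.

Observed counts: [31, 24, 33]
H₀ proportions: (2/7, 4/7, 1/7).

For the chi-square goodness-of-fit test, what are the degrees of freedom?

df = k − 1 = 3 − 1 = 2

degrees of freedom = 2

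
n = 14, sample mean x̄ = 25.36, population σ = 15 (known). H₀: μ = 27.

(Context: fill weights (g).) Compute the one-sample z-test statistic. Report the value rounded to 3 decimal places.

test statistic = -0.409

SE = σ/√n = 15/√14 = 4.0089
z = (x̄−μ₀)/SE = (25.36−27)/4.0089 = -0.4091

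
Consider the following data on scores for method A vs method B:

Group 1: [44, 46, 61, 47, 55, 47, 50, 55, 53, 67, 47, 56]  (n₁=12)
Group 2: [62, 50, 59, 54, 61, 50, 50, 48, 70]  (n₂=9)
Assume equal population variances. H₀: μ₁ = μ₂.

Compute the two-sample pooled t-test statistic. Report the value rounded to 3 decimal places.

test statistic = -1.169

x̄₁=52.333, s₁=6.867, n₁=12
x̄₂=56.000, s₂=7.433, n₂=9
s_p² = [11·6.867² + 8·7.433²]/19 = 50.5614
SE = √(s_p²·(1/12+1/9)) = 3.1355
t = (52.333−56.000)/3.1355 = -1.1694
df = 19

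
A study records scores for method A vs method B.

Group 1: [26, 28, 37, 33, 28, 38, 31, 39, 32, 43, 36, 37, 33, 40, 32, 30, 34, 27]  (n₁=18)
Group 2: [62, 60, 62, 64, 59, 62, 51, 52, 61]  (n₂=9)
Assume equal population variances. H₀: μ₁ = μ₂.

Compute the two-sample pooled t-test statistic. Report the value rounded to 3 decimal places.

test statistic = -13.213

x̄₁=33.556, s₁=4.829, n₁=18
x̄₂=59.222, s₂=4.604, n₂=9
s_p² = [17·4.829² + 8·4.604²]/25 = 22.6400
SE = √(s_p²·(1/18+1/9)) = 1.9425
t = (33.556−59.222)/1.9425 = -13.2132
df = 25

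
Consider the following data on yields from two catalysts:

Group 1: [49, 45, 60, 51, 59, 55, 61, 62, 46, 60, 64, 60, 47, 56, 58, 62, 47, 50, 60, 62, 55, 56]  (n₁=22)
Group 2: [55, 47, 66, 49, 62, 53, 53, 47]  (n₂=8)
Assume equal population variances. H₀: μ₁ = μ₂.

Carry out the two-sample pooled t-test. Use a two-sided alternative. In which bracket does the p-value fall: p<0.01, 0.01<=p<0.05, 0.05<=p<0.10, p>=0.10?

p-value bracket: p>=0.10

x̄₁=55.682, s₁=6.043, n₁=22
x̄₂=54.000, s₂=6.908, n₂=8
s_p² = [21·6.043² + 7·6.908²]/28 = 39.3133
SE = √(s_p²·(1/22+1/8)) = 2.5887
t = (55.682−54.000)/2.5887 = 0.6497
df = 28
p-value (two-sided) = 0.52119
→ bracket: p>=0.10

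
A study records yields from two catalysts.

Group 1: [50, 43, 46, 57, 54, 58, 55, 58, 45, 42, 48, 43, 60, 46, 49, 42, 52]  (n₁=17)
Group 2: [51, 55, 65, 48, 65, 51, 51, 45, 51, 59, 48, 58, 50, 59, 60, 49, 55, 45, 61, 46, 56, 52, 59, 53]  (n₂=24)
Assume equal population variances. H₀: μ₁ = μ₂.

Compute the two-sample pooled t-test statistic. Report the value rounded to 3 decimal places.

x̄₁=49.882, s₁=6.173, n₁=17
x̄₂=53.833, s₂=5.910, n₂=24
s_p² = [16·6.173² + 23·5.910²]/39 = 36.2333
SE = √(s_p²·(1/17+1/24)) = 1.9082
t = (49.882−53.833)/1.9082 = -2.0706
df = 39

test statistic = -2.071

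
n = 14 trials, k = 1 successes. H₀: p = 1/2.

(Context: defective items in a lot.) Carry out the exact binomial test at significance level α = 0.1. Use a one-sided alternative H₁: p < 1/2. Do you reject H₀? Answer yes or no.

reject H₀: yes

Exact binomial: n=14, k=1, p₀=1/2=0.5000
P(X≤1) from Σ C(n,i)·p₀^i·(1−p₀)^(n−i)
p-value (one-sided, H₁ less) = 0.00092
At α=0.1: p < α → reject H₀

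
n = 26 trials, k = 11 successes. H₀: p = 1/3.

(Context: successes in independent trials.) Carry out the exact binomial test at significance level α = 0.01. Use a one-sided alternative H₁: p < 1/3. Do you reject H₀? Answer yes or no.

reject H₀: no

Exact binomial: n=26, k=11, p₀=1/3=0.3333
P(X≤11) from Σ C(n,i)·p₀^i·(1−p₀)^(n−i)
p-value (one-sided, H₁ less) = 0.87948
At α=0.01: p ≥ α → fail to reject H₀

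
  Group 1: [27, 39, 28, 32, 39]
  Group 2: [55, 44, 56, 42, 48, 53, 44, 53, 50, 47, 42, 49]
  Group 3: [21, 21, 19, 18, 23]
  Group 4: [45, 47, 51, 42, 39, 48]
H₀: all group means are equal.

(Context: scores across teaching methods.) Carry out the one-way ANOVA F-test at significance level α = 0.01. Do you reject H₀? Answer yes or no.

Group means [33.00, 48.58, 20.40, 45.33], grand mean 40.071
SSB = Σnᵢ(x̄ᵢ−x̄)² = 3220.407; SSW = ΣΣ(x−x̄ᵢ)² = 511.450
MSB = 3220.407/3 = 1073.4690; MSW = 511.450/24 = 21.3104
F = MSB/MSW = 50.3730
df = (3, 24)
p-value (upper-tail) = 0.00000
At α=0.01: p < α → reject H₀

reject H₀: yes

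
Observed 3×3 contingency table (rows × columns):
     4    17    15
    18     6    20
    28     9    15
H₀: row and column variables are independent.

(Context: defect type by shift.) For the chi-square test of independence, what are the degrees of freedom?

degrees of freedom = 4

df = (r−1)(c−1) = (3−1)·(3−1) = 4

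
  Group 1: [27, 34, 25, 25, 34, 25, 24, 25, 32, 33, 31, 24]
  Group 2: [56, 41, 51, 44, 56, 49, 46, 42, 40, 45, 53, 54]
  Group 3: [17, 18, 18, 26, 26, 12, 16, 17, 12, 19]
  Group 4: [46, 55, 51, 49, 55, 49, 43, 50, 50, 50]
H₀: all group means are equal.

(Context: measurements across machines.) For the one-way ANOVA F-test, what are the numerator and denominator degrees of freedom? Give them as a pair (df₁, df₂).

degrees of freedom = [3, 40]

k = 4 groups, N = 44 total
df = (k−1, N−k) = (4−1, 44−4) = (3, 40)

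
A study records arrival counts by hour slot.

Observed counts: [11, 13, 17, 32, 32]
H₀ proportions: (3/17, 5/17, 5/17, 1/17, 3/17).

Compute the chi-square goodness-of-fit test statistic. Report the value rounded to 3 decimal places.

n = 105; E_i = n·p_i = [18.53, 30.88, 30.88, 6.18, 18.53]
χ² = (11−18.53)²/18.53 + (13−30.88)²/30.88 + (17−30.88)²/30.88 + (32−6.18)²/6.18 + (32−18.53)²/18.53 = 137.4146
df = 4

test statistic = 137.415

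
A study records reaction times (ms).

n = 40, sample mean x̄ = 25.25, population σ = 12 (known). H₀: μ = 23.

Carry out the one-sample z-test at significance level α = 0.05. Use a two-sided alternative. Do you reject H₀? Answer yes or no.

reject H₀: no

SE = σ/√n = 12/√40 = 1.8974
z = (x̄−μ₀)/SE = (25.25−23)/1.8974 = 1.1859
p-value (two-sided) = 0.23568
At α=0.05: p ≥ α → fail to reject H₀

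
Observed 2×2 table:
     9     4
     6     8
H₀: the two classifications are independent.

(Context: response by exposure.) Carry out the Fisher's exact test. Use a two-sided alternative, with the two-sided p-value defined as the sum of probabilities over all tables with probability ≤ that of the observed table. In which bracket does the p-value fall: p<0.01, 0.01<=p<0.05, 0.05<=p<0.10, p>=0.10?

Margins: r₁=13, r₂=14, c₁=15, c₂=12, n=27
p_obs = C(13,9)·C(14,6)/C(27,15); sum pmf over tables with pmf ≤ p_obs
p-value (two-sided) = 0.25186
→ bracket: p>=0.10

p-value bracket: p>=0.10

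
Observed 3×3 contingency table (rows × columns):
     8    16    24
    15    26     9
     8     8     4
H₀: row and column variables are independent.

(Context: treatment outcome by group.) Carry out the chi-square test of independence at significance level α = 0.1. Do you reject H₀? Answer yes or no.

reject H₀: yes

Row totals [48, 50, 20], col totals [31, 50, 37], n=118
χ² = (8−12.61)²/12.61 + (16−20.34)²/20.34 + (24−15.05)²/15.05 + (15−13.14)²/13.14 + (26−21.19)²/21.19 + (9−15.68)²/15.68 + (8−5.25)²/5.25 + (8−8.47)²/8.47 + (4−6.27)²/6.27 = 14.4189
df = 4
p-value (upper-tail) = 0.00607
At α=0.1: p < α → reject H₀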